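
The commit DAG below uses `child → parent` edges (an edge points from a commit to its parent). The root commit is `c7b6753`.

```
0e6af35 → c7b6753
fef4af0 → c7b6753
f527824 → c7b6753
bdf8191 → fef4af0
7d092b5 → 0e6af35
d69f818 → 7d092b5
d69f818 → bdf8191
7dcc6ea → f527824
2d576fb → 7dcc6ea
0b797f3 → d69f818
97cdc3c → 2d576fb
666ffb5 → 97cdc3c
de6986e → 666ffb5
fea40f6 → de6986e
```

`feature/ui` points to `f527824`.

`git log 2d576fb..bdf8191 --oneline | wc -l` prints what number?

2

Reachable from bdf8191: {bdf8191, c7b6753, fef4af0}.
Reachable from 2d576fb: {2d576fb, 7dcc6ea, c7b6753, f527824}.
In bdf8191's history but not 2d576fb's: {bdf8191, fef4af0} — 2 commits.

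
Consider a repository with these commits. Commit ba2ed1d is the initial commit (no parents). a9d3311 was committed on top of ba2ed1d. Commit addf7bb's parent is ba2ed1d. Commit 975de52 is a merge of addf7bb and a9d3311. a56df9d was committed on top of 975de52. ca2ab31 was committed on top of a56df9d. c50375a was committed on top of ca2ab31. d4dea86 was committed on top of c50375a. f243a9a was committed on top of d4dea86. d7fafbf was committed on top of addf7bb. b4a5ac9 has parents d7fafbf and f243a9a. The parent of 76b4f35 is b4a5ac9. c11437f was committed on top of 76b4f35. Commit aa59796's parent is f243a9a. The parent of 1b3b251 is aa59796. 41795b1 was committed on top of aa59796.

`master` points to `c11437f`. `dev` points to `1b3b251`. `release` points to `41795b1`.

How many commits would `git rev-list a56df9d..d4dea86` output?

3

Reachable from d4dea86: {975de52, a56df9d, a9d3311, addf7bb, ba2ed1d, c50375a, ca2ab31, d4dea86}.
Reachable from a56df9d: {975de52, a56df9d, a9d3311, addf7bb, ba2ed1d}.
In d4dea86's history but not a56df9d's: {c50375a, ca2ab31, d4dea86} — 3 commits.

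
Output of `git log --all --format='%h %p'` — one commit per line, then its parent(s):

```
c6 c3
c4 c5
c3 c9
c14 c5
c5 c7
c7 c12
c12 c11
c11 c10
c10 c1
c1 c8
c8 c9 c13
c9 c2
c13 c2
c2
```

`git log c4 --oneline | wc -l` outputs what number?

Walking parent pointers from c4: reachable set = {c1, c10, c11, c12, c13, c2, c4, c5, c7, c8, c9}.
That is 11 commits.

11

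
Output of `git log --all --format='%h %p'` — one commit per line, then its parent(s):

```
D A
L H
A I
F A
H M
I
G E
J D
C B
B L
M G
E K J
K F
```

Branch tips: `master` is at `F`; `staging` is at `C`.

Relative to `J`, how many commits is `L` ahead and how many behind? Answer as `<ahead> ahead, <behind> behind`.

Reachable from L: {A, D, E, F, G, H, I, J, K, L, M}.
Reachable from J: {A, D, I, J}.
Only in L's history (ahead): {E, F, G, H, K, L, M} — 7.
Only in J's history (behind): {} — 0.

7 ahead, 0 behind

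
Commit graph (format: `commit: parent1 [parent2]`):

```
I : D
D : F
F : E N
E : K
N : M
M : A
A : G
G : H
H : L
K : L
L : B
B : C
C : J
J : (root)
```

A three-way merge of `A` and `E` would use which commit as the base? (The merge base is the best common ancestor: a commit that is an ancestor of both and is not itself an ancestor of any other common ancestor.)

Ancestors of A: {A, B, C, G, H, J, L}.
Ancestors of E: {B, C, E, J, K, L}.
Common ancestors: {B, C, J, L}.
Among these, L is not an ancestor of any other common ancestor — it is the merge base.

L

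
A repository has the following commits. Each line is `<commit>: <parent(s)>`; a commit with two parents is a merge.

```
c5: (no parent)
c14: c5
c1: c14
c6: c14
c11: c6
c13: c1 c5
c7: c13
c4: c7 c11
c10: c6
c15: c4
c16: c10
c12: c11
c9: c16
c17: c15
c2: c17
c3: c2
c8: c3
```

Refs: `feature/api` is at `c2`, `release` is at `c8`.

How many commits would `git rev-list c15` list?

9

Walking parent pointers from c15: reachable set = {c1, c11, c13, c14, c15, c4, c5, c6, c7}.
That is 9 commits.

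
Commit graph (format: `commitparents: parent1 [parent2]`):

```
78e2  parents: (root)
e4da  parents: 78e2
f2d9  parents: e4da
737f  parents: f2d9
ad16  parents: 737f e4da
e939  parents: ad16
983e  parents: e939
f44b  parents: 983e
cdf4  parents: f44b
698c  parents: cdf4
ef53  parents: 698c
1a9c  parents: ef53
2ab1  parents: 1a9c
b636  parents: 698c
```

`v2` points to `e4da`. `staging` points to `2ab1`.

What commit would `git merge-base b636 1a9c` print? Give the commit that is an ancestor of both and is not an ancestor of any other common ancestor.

Ancestors of b636: {698c, 737f, 78e2, 983e, ad16, b636, cdf4, e4da, e939, f2d9, f44b}.
Ancestors of 1a9c: {1a9c, 698c, 737f, 78e2, 983e, ad16, cdf4, e4da, e939, ef53, f2d9, f44b}.
Common ancestors: {698c, 737f, 78e2, 983e, ad16, cdf4, e4da, e939, f2d9, f44b}.
Among these, 698c is not an ancestor of any other common ancestor — it is the merge base.

698c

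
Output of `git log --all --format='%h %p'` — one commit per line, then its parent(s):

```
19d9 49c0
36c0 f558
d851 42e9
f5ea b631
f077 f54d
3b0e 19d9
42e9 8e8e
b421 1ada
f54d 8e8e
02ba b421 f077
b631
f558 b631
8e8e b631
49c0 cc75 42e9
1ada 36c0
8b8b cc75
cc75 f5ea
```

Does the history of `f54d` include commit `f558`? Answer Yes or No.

No

Ancestors of f54d: {8e8e, b631, f54d}.
f558 is not in that set, so it is not an ancestor of f54d.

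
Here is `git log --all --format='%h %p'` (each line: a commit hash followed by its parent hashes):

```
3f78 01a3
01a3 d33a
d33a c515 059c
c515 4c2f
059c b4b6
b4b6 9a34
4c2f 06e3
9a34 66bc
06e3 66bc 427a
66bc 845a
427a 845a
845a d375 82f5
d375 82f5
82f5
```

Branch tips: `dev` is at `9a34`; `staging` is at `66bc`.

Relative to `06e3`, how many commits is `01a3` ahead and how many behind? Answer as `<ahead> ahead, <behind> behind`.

Reachable from 01a3: {01a3, 059c, 06e3, 427a, 4c2f, 66bc, 82f5, 845a, 9a34, b4b6, c515, d33a, d375}.
Reachable from 06e3: {06e3, 427a, 66bc, 82f5, 845a, d375}.
Only in 01a3's history (ahead): {01a3, 059c, 4c2f, 9a34, b4b6, c515, d33a} — 7.
Only in 06e3's history (behind): {} — 0.

7 ahead, 0 behind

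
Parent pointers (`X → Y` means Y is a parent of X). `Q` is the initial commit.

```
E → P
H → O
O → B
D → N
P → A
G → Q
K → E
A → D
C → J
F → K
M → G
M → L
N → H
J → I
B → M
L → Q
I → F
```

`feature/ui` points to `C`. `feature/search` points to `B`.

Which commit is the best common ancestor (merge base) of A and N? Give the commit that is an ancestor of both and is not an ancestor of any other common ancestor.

Ancestors of A: {A, B, D, G, H, L, M, N, O, Q}.
Ancestors of N: {B, G, H, L, M, N, O, Q}.
Common ancestors: {B, G, H, L, M, N, O, Q}.
Among these, N is not an ancestor of any other common ancestor — it is the merge base.

N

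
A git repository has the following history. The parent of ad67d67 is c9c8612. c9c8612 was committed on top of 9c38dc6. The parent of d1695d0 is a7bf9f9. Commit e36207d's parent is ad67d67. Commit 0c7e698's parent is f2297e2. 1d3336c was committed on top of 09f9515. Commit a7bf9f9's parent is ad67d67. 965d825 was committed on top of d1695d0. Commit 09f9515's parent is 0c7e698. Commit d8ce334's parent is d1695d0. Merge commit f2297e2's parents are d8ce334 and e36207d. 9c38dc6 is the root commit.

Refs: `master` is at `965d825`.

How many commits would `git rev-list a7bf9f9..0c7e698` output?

5

Reachable from 0c7e698: {0c7e698, 9c38dc6, a7bf9f9, ad67d67, c9c8612, d1695d0, d8ce334, e36207d, f2297e2}.
Reachable from a7bf9f9: {9c38dc6, a7bf9f9, ad67d67, c9c8612}.
In 0c7e698's history but not a7bf9f9's: {0c7e698, d1695d0, d8ce334, e36207d, f2297e2} — 5 commits.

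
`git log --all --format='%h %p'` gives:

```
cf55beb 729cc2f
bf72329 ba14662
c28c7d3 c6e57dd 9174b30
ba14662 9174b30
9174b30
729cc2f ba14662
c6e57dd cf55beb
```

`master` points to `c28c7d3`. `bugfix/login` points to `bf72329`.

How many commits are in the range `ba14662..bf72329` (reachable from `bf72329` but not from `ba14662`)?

1

Reachable from bf72329: {9174b30, ba14662, bf72329}.
Reachable from ba14662: {9174b30, ba14662}.
In bf72329's history but not ba14662's: {bf72329} — 1 commit.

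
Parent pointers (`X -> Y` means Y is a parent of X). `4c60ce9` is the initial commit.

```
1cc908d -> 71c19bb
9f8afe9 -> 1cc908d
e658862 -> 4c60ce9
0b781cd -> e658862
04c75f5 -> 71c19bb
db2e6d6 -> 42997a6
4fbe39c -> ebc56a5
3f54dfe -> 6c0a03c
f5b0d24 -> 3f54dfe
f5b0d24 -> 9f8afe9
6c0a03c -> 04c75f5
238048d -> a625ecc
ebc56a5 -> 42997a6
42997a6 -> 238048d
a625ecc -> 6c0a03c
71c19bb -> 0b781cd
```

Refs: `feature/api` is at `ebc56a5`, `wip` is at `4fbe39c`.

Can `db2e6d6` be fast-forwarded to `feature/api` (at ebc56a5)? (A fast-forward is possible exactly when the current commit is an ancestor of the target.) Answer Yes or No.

A fast-forward from db2e6d6 to ebc56a5 is possible iff db2e6d6 is an ancestor of ebc56a5.
Ancestors of ebc56a5: {04c75f5, 0b781cd, 238048d, 42997a6, 4c60ce9, 6c0a03c, 71c19bb, a625ecc, e658862, ebc56a5}.
db2e6d6 is not among them, so fast-forward is not possible.

No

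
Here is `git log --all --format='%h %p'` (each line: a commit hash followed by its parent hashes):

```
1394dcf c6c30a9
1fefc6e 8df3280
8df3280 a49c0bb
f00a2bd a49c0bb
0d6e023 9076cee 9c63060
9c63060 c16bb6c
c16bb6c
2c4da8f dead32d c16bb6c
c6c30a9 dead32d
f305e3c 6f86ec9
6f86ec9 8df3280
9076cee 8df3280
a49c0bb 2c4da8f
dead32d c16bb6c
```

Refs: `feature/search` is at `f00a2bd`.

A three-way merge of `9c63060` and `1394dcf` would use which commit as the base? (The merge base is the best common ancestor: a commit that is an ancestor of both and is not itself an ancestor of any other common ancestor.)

Ancestors of 9c63060: {9c63060, c16bb6c}.
Ancestors of 1394dcf: {1394dcf, c16bb6c, c6c30a9, dead32d}.
Common ancestors: {c16bb6c}.
The only common ancestor is c16bb6c, so it is the merge base.

c16bb6c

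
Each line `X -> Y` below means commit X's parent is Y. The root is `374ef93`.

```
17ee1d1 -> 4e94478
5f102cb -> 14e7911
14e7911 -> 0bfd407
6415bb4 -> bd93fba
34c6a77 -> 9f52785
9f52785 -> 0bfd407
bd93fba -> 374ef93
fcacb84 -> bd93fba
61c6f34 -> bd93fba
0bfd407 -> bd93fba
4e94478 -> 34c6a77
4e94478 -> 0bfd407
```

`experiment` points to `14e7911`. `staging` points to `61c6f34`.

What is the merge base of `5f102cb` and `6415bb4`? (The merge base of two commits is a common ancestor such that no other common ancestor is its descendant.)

bd93fba

Ancestors of 5f102cb: {0bfd407, 14e7911, 374ef93, 5f102cb, bd93fba}.
Ancestors of 6415bb4: {374ef93, 6415bb4, bd93fba}.
Common ancestors: {374ef93, bd93fba}.
Among these, bd93fba is not an ancestor of any other common ancestor — it is the merge base.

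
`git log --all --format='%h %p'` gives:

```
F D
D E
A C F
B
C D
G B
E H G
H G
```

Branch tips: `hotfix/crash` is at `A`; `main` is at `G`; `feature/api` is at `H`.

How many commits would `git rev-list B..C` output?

Reachable from C: {B, C, D, E, G, H}.
Reachable from B: {B}.
In C's history but not B's: {C, D, E, G, H} — 5 commits.

5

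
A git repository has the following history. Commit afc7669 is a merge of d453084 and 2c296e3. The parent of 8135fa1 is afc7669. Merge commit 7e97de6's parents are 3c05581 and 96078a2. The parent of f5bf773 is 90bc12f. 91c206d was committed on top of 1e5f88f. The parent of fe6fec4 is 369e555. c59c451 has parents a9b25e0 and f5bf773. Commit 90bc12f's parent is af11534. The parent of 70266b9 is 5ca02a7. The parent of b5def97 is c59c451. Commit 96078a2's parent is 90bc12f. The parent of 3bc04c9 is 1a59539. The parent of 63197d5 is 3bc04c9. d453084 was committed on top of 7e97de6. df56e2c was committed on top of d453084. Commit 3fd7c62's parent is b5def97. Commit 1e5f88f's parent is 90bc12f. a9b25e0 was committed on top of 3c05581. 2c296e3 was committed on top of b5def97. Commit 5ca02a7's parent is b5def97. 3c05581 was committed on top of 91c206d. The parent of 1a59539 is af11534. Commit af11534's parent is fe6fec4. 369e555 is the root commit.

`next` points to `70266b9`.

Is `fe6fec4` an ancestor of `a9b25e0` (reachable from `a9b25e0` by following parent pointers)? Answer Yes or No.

Yes

Ancestors of a9b25e0 (commits reachable by following parents): {1e5f88f, 369e555, 3c05581, 90bc12f, 91c206d, a9b25e0, af11534, fe6fec4}.
fe6fec4 is in that set, so it is an ancestor of a9b25e0.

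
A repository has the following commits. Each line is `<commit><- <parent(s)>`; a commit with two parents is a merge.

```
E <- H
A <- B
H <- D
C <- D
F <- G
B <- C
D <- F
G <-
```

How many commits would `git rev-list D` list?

Walking parent pointers from D: reachable set = {D, F, G}.
That is 3 commits.

3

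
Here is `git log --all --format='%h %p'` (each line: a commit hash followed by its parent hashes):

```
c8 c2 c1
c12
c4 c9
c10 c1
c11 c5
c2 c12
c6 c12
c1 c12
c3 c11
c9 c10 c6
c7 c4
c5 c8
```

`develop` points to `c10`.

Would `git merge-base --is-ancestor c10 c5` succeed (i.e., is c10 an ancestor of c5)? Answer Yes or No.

No

Ancestors of c5: {c1, c12, c2, c5, c8}.
c10 is not in that set, so it is not an ancestor of c5.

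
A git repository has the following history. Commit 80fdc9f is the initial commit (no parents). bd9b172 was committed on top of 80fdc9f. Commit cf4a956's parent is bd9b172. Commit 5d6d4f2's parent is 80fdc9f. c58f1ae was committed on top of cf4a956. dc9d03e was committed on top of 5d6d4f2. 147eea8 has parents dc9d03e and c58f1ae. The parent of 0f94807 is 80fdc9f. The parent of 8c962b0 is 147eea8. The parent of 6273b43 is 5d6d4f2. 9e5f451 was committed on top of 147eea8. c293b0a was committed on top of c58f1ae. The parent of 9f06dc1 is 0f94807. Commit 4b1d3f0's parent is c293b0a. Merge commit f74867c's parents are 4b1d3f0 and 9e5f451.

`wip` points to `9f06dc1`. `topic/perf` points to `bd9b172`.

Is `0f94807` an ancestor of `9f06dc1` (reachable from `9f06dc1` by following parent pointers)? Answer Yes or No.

Ancestors of 9f06dc1 (commits reachable by following parents): {0f94807, 80fdc9f, 9f06dc1}.
0f94807 is in that set, so it is an ancestor of 9f06dc1.

Yes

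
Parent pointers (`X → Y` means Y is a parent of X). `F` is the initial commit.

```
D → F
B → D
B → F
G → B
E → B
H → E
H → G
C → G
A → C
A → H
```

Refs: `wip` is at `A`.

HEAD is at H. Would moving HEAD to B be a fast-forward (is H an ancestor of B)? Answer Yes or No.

A fast-forward from H to B is possible iff H is an ancestor of B.
Ancestors of B: {B, D, F}.
H is not among them, so fast-forward is not possible.

No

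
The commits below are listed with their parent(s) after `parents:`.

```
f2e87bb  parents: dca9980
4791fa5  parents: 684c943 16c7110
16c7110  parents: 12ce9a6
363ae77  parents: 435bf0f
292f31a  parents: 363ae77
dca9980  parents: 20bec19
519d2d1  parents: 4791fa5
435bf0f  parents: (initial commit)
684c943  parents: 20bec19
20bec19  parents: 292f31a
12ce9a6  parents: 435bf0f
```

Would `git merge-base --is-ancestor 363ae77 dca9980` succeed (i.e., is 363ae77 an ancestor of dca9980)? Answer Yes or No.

Yes

Ancestors of dca9980 (commits reachable by following parents): {20bec19, 292f31a, 363ae77, 435bf0f, dca9980}.
363ae77 is in that set, so it is an ancestor of dca9980.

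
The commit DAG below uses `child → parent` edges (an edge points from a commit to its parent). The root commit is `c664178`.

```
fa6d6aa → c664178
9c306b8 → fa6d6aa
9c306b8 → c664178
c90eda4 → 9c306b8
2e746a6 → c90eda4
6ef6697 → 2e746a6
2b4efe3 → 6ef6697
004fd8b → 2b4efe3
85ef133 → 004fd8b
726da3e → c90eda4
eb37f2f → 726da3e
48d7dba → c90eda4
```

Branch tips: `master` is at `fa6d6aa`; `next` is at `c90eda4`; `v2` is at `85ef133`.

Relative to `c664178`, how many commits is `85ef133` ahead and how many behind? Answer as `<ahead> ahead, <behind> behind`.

Reachable from 85ef133: {004fd8b, 2b4efe3, 2e746a6, 6ef6697, 85ef133, 9c306b8, c664178, c90eda4, fa6d6aa}.
Reachable from c664178: {c664178}.
Only in 85ef133's history (ahead): {004fd8b, 2b4efe3, 2e746a6, 6ef6697, 85ef133, 9c306b8, c90eda4, fa6d6aa} — 8.
Only in c664178's history (behind): {} — 0.

8 ahead, 0 behind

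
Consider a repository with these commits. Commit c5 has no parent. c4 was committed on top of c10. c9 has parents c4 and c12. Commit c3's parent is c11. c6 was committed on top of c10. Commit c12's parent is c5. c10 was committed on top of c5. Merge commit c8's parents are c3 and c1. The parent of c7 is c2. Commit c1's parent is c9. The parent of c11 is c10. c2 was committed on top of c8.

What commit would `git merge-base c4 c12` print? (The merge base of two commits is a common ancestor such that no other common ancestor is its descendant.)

c5

Ancestors of c4: {c10, c4, c5}.
Ancestors of c12: {c12, c5}.
Common ancestors: {c5}.
The only common ancestor is c5, so it is the merge base.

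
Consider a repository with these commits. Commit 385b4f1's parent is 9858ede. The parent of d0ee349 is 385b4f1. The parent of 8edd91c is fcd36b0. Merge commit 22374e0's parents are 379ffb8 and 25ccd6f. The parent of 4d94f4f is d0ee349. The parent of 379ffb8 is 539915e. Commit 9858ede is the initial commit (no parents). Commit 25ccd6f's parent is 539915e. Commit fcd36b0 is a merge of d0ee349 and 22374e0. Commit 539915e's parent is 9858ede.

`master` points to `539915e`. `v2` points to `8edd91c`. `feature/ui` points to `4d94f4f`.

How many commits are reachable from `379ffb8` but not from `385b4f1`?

2

Reachable from 379ffb8: {379ffb8, 539915e, 9858ede}.
Reachable from 385b4f1: {385b4f1, 9858ede}.
In 379ffb8's history but not 385b4f1's: {379ffb8, 539915e} — 2 commits.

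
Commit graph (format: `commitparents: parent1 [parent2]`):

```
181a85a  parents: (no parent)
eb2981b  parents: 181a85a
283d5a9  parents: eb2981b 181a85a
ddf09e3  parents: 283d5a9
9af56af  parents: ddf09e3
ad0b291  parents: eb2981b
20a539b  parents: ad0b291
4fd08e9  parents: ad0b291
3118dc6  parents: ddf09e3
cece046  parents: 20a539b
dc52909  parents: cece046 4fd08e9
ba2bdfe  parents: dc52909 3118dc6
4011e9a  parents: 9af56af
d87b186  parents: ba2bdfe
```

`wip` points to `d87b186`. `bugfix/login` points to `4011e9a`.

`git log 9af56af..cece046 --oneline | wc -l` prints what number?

3

Reachable from cece046: {181a85a, 20a539b, ad0b291, cece046, eb2981b}.
Reachable from 9af56af: {181a85a, 283d5a9, 9af56af, ddf09e3, eb2981b}.
In cece046's history but not 9af56af's: {20a539b, ad0b291, cece046} — 3 commits.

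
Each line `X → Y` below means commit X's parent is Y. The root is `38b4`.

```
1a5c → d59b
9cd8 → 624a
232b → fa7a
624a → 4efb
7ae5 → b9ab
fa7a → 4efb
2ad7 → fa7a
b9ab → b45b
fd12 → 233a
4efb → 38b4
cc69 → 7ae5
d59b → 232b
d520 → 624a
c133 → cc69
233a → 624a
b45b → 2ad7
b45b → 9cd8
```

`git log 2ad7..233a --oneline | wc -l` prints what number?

2

Reachable from 233a: {233a, 38b4, 4efb, 624a}.
Reachable from 2ad7: {2ad7, 38b4, 4efb, fa7a}.
In 233a's history but not 2ad7's: {233a, 624a} — 2 commits.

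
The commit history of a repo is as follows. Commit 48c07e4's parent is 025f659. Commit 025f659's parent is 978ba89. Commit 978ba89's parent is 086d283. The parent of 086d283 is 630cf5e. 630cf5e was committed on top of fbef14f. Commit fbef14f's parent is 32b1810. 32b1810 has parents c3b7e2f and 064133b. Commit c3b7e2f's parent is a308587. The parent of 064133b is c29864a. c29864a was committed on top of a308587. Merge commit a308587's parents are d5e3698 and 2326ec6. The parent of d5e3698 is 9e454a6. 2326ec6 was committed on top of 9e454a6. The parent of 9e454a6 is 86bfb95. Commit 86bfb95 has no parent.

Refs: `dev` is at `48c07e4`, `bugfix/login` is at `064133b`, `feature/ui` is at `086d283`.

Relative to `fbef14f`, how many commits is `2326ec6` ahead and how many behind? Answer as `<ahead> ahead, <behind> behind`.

0 ahead, 7 behind

Reachable from 2326ec6: {2326ec6, 86bfb95, 9e454a6}.
Reachable from fbef14f: {064133b, 2326ec6, 32b1810, 86bfb95, 9e454a6, a308587, c29864a, c3b7e2f, d5e3698, fbef14f}.
Only in 2326ec6's history (ahead): {} — 0.
Only in fbef14f's history (behind): {064133b, 32b1810, a308587, c29864a, c3b7e2f, d5e3698, fbef14f} — 7.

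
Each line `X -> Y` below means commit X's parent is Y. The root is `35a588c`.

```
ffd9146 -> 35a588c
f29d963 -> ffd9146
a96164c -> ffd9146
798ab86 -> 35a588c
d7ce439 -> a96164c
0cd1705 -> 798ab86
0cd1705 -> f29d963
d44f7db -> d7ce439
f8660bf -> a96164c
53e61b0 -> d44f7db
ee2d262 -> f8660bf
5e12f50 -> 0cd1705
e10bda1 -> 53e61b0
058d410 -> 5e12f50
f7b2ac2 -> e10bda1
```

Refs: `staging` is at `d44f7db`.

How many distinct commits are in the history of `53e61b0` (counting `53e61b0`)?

Walking parent pointers from 53e61b0: reachable set = {35a588c, 53e61b0, a96164c, d44f7db, d7ce439, ffd9146}.
That is 6 commits.

6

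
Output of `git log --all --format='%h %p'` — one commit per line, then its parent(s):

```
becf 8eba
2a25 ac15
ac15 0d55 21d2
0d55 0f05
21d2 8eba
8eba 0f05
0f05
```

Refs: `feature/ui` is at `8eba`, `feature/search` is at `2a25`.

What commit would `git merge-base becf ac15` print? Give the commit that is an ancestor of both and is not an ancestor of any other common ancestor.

Ancestors of becf: {0f05, 8eba, becf}.
Ancestors of ac15: {0d55, 0f05, 21d2, 8eba, ac15}.
Common ancestors: {0f05, 8eba}.
Among these, 8eba is not an ancestor of any other common ancestor — it is the merge base.

8eba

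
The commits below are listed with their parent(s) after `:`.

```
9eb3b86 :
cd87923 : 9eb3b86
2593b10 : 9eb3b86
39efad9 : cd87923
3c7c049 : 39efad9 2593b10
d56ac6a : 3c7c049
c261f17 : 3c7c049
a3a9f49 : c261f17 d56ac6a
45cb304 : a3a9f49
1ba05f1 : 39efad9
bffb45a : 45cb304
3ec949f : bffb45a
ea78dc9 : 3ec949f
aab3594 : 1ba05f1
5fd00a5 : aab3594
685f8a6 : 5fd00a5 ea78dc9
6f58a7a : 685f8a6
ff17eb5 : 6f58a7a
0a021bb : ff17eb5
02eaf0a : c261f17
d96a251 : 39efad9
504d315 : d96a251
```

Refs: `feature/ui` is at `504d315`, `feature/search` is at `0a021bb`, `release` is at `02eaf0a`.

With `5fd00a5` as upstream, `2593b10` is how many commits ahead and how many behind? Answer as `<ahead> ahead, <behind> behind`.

1 ahead, 5 behind

Reachable from 2593b10: {2593b10, 9eb3b86}.
Reachable from 5fd00a5: {1ba05f1, 39efad9, 5fd00a5, 9eb3b86, aab3594, cd87923}.
Only in 2593b10's history (ahead): {2593b10} — 1.
Only in 5fd00a5's history (behind): {1ba05f1, 39efad9, 5fd00a5, aab3594, cd87923} — 5.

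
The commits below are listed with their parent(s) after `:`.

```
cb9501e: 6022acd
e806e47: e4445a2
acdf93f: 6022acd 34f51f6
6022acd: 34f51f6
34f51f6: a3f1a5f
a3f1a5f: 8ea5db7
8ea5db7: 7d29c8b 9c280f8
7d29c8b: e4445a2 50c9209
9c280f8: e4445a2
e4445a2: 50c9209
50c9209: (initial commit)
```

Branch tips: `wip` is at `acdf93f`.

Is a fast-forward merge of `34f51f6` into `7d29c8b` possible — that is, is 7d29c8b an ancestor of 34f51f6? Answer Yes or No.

Yes

A fast-forward from 7d29c8b to 34f51f6 is possible iff 7d29c8b is an ancestor of 34f51f6.
Ancestors of 34f51f6: {34f51f6, 50c9209, 7d29c8b, 8ea5db7, 9c280f8, a3f1a5f, e4445a2}.
7d29c8b is among them, so fast-forward is possible.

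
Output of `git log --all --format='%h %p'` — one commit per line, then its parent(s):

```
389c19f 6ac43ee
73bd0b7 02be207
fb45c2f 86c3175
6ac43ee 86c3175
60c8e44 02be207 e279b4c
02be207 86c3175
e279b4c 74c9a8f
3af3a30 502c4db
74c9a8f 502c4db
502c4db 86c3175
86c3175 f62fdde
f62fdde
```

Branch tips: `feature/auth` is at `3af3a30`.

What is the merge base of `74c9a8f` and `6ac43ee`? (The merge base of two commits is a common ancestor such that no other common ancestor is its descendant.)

86c3175

Ancestors of 74c9a8f: {502c4db, 74c9a8f, 86c3175, f62fdde}.
Ancestors of 6ac43ee: {6ac43ee, 86c3175, f62fdde}.
Common ancestors: {86c3175, f62fdde}.
Among these, 86c3175 is not an ancestor of any other common ancestor — it is the merge base.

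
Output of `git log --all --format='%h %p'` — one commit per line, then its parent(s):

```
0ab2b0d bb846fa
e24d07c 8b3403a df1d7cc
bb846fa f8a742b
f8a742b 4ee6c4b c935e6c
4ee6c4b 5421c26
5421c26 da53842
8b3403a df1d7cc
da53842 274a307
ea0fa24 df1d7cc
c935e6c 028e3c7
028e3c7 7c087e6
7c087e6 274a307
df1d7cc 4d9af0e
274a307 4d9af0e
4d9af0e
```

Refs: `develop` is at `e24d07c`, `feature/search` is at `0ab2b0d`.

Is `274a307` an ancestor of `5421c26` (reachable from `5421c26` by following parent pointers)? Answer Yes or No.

Yes

Ancestors of 5421c26 (commits reachable by following parents): {274a307, 4d9af0e, 5421c26, da53842}.
274a307 is in that set, so it is an ancestor of 5421c26.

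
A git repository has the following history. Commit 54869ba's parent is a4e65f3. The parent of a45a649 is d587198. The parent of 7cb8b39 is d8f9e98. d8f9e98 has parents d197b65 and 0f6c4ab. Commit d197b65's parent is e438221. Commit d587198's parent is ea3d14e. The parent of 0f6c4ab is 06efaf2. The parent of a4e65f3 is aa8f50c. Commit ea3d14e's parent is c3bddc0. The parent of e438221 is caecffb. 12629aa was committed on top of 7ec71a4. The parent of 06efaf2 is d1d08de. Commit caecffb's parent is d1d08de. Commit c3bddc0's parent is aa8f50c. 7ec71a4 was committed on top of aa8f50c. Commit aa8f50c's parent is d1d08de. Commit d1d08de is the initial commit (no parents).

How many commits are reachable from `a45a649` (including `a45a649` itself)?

Walking parent pointers from a45a649: reachable set = {a45a649, aa8f50c, c3bddc0, d1d08de, d587198, ea3d14e}.
That is 6 commits.

6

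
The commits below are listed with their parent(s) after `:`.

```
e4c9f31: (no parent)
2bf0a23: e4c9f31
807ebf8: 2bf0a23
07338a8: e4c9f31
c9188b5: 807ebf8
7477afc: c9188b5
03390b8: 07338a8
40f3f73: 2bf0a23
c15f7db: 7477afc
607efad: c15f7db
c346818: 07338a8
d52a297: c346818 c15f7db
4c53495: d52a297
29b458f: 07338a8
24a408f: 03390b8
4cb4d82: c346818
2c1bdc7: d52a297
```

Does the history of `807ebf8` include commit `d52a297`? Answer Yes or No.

Ancestors of 807ebf8: {2bf0a23, 807ebf8, e4c9f31}.
d52a297 is not in that set, so it is not an ancestor of 807ebf8.

No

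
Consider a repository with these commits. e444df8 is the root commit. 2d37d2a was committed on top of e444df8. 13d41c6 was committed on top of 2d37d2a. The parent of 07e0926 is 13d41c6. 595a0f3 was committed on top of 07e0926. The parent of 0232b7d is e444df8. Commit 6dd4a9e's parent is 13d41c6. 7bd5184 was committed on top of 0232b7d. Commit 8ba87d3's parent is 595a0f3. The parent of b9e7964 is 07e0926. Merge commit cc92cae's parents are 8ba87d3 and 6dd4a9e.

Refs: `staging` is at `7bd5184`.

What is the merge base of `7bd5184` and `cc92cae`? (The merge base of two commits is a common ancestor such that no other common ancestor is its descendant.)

Ancestors of 7bd5184: {0232b7d, 7bd5184, e444df8}.
Ancestors of cc92cae: {07e0926, 13d41c6, 2d37d2a, 595a0f3, 6dd4a9e, 8ba87d3, cc92cae, e444df8}.
Common ancestors: {e444df8}.
The only common ancestor is e444df8, so it is the merge base.

e444df8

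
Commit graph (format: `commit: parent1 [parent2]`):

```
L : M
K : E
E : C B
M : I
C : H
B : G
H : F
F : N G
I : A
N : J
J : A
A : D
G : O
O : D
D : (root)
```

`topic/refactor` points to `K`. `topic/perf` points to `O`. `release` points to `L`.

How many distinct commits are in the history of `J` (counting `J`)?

3

Walking parent pointers from J: reachable set = {A, D, J}.
That is 3 commits.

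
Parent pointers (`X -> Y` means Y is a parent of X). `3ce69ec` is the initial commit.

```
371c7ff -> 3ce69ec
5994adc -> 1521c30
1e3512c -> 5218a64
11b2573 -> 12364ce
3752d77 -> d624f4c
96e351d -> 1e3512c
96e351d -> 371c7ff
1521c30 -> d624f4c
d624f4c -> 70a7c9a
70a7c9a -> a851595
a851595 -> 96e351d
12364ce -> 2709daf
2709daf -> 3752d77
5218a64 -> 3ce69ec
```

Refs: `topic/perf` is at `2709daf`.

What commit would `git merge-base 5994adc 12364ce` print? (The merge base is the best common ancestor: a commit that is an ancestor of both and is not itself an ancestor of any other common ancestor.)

d624f4c

Ancestors of 5994adc: {1521c30, 1e3512c, 371c7ff, 3ce69ec, 5218a64, 5994adc, 70a7c9a, 96e351d, a851595, d624f4c}.
Ancestors of 12364ce: {12364ce, 1e3512c, 2709daf, 371c7ff, 3752d77, 3ce69ec, 5218a64, 70a7c9a, 96e351d, a851595, d624f4c}.
Common ancestors: {1e3512c, 371c7ff, 3ce69ec, 5218a64, 70a7c9a, 96e351d, a851595, d624f4c}.
Among these, d624f4c is not an ancestor of any other common ancestor — it is the merge base.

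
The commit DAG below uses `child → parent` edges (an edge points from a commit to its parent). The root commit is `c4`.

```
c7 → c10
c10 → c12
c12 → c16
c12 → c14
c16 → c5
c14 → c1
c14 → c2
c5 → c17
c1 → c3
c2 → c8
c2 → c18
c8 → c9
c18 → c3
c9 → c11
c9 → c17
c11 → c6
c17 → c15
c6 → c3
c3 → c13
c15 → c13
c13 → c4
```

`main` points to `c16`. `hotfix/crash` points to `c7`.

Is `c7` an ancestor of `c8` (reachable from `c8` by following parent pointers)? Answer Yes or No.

No

Ancestors of c8: {c11, c13, c15, c17, c3, c4, c6, c8, c9}.
c7 is not in that set, so it is not an ancestor of c8.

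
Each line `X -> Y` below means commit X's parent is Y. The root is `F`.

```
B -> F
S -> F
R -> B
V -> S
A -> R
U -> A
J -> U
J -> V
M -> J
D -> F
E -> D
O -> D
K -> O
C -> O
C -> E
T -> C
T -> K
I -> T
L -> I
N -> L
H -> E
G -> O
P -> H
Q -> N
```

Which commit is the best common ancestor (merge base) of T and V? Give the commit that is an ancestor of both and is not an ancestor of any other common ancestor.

F

Ancestors of T: {C, D, E, F, K, O, T}.
Ancestors of V: {F, S, V}.
Common ancestors: {F}.
The only common ancestor is F, so it is the merge base.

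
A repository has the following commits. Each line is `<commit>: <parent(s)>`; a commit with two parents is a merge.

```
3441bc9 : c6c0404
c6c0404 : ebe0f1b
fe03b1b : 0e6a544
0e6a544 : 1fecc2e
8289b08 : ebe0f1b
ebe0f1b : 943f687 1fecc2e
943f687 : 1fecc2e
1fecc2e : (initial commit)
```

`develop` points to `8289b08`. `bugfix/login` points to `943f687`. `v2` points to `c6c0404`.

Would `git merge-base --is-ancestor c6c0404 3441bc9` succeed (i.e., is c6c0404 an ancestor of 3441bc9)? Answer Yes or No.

Yes

Ancestors of 3441bc9 (commits reachable by following parents): {1fecc2e, 3441bc9, 943f687, c6c0404, ebe0f1b}.
c6c0404 is in that set, so it is an ancestor of 3441bc9.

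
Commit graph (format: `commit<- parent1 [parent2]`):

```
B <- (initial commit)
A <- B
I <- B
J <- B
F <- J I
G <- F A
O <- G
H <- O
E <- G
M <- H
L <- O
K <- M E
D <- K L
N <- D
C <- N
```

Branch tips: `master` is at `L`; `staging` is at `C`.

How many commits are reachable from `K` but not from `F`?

7

Reachable from K: {A, B, E, F, G, H, I, J, K, M, O}.
Reachable from F: {B, F, I, J}.
In K's history but not F's: {A, E, G, H, K, M, O} — 7 commits.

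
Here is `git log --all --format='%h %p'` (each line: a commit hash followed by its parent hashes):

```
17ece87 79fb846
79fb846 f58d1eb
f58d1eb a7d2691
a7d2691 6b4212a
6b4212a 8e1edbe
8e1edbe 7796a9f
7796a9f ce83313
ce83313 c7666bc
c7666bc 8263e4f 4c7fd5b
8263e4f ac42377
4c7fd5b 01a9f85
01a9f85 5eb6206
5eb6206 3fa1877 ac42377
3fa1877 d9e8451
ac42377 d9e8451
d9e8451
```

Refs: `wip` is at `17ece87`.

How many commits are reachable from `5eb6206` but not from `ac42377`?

2

Reachable from 5eb6206: {3fa1877, 5eb6206, ac42377, d9e8451}.
Reachable from ac42377: {ac42377, d9e8451}.
In 5eb6206's history but not ac42377's: {3fa1877, 5eb6206} — 2 commits.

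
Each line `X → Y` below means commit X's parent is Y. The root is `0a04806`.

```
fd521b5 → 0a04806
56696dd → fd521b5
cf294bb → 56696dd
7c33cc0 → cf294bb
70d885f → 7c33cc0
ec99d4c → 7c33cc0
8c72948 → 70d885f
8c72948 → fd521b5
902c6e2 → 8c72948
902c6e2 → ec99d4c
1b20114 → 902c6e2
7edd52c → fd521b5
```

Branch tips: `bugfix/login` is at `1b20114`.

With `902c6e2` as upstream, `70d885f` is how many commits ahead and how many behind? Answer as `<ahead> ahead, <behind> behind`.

0 ahead, 3 behind

Reachable from 70d885f: {0a04806, 56696dd, 70d885f, 7c33cc0, cf294bb, fd521b5}.
Reachable from 902c6e2: {0a04806, 56696dd, 70d885f, 7c33cc0, 8c72948, 902c6e2, cf294bb, ec99d4c, fd521b5}.
Only in 70d885f's history (ahead): {} — 0.
Only in 902c6e2's history (behind): {8c72948, 902c6e2, ec99d4c} — 3.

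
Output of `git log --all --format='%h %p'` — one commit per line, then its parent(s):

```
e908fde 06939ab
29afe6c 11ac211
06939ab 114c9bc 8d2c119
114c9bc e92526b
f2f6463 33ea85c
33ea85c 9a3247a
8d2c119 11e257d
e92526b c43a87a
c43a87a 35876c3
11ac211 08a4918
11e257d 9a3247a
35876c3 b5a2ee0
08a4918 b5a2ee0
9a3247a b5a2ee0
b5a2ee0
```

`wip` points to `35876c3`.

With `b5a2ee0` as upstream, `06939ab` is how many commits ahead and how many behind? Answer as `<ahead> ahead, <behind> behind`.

8 ahead, 0 behind

Reachable from 06939ab: {06939ab, 114c9bc, 11e257d, 35876c3, 8d2c119, 9a3247a, b5a2ee0, c43a87a, e92526b}.
Reachable from b5a2ee0: {b5a2ee0}.
Only in 06939ab's history (ahead): {06939ab, 114c9bc, 11e257d, 35876c3, 8d2c119, 9a3247a, c43a87a, e92526b} — 8.
Only in b5a2ee0's history (behind): {} — 0.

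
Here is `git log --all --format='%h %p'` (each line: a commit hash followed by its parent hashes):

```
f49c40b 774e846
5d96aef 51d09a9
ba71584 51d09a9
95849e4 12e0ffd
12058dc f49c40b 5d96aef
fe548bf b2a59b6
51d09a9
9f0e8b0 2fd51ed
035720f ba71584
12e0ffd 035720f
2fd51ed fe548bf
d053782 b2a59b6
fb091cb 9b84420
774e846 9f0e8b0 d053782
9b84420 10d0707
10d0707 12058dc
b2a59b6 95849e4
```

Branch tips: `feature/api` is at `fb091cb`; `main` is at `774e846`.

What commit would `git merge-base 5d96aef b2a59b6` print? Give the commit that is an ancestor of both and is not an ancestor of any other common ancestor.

51d09a9

Ancestors of 5d96aef: {51d09a9, 5d96aef}.
Ancestors of b2a59b6: {035720f, 12e0ffd, 51d09a9, 95849e4, b2a59b6, ba71584}.
Common ancestors: {51d09a9}.
The only common ancestor is 51d09a9, so it is the merge base.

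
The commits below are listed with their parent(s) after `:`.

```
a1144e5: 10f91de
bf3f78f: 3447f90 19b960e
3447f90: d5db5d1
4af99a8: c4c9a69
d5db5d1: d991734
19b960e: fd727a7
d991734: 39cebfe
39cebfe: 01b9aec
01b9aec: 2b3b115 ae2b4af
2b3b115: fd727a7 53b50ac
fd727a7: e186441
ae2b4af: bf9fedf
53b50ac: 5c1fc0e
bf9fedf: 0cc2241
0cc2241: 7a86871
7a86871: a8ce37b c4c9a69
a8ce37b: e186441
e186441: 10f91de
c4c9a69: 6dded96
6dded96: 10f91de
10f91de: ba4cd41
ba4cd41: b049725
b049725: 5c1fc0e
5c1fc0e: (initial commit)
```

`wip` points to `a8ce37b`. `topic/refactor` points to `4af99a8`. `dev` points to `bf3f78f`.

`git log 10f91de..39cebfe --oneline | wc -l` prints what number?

Reachable from 39cebfe: {01b9aec, 0cc2241, 10f91de, 2b3b115, 39cebfe, 53b50ac, 5c1fc0e, 6dded96, 7a86871, a8ce37b, ae2b4af, b049725, ba4cd41, bf9fedf, c4c9a69, e186441, fd727a7}.
Reachable from 10f91de: {10f91de, 5c1fc0e, b049725, ba4cd41}.
In 39cebfe's history but not 10f91de's: {01b9aec, 0cc2241, 2b3b115, 39cebfe, 53b50ac, 6dded96, 7a86871, a8ce37b, ae2b4af, bf9fedf, c4c9a69, e186441, fd727a7} — 13 commits.

13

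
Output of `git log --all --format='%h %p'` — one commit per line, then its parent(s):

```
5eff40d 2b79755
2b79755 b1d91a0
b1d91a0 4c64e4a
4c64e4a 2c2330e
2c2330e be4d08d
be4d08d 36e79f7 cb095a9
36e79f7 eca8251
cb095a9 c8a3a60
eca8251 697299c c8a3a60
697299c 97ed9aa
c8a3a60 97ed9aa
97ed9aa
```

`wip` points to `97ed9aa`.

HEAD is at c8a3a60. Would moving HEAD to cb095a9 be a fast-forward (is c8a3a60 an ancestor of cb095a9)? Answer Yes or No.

Yes

A fast-forward from c8a3a60 to cb095a9 is possible iff c8a3a60 is an ancestor of cb095a9.
Ancestors of cb095a9: {97ed9aa, c8a3a60, cb095a9}.
c8a3a60 is among them, so fast-forward is possible.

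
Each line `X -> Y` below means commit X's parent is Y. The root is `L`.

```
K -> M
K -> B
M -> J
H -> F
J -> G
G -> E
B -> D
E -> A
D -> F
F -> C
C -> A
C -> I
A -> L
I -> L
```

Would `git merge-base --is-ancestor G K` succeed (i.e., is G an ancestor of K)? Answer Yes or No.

Yes

Ancestors of K (commits reachable by following parents): {A, B, C, D, E, F, G, I, J, K, L, M}.
G is in that set, so it is an ancestor of K.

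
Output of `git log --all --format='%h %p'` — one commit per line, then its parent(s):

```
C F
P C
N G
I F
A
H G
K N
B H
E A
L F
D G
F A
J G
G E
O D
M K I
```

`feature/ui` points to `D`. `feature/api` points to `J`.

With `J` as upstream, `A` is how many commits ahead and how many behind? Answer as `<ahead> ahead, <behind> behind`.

Reachable from A: {A}.
Reachable from J: {A, E, G, J}.
Only in A's history (ahead): {} — 0.
Only in J's history (behind): {E, G, J} — 3.

0 ahead, 3 behind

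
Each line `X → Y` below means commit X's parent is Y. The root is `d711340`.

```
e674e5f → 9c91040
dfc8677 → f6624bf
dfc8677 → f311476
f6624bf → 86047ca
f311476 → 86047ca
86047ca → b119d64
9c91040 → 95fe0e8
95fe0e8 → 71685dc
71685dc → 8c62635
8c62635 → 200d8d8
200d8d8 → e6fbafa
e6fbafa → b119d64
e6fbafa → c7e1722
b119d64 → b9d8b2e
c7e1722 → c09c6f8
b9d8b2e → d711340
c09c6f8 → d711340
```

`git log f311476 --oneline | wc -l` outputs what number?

Walking parent pointers from f311476: reachable set = {86047ca, b119d64, b9d8b2e, d711340, f311476}.
That is 5 commits.

5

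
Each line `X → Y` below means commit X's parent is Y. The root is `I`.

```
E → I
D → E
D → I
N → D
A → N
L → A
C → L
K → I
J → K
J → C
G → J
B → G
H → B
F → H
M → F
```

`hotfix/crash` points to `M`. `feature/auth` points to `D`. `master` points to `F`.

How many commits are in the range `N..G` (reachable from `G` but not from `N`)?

Reachable from G: {A, C, D, E, G, I, J, K, L, N}.
Reachable from N: {D, E, I, N}.
In G's history but not N's: {A, C, G, J, K, L} — 6 commits.

6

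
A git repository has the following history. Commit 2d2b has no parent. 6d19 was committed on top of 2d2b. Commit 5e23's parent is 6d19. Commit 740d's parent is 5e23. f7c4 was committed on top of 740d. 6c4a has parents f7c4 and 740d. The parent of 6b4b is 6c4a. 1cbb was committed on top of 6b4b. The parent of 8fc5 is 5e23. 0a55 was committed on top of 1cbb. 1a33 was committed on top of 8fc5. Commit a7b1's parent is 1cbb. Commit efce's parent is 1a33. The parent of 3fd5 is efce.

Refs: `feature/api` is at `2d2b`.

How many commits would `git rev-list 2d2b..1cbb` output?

7

Reachable from 1cbb: {1cbb, 2d2b, 5e23, 6b4b, 6c4a, 6d19, 740d, f7c4}.
Reachable from 2d2b: {2d2b}.
In 1cbb's history but not 2d2b's: {1cbb, 5e23, 6b4b, 6c4a, 6d19, 740d, f7c4} — 7 commits.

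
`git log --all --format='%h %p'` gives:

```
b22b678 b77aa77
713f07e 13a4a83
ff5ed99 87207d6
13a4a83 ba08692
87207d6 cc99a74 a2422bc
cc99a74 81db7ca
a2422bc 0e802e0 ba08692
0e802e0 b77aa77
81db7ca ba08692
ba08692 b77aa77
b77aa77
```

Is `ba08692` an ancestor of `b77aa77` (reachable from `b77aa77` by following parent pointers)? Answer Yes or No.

No

Ancestors of b77aa77: {b77aa77}.
ba08692 is not in that set, so it is not an ancestor of b77aa77.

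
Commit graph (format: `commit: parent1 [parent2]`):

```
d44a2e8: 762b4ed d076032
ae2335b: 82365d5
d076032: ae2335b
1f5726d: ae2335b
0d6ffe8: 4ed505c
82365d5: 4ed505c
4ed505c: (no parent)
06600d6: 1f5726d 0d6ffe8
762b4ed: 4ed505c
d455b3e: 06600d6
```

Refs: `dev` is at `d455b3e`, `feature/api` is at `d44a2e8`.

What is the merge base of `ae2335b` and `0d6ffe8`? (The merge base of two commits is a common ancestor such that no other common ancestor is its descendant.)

Ancestors of ae2335b: {4ed505c, 82365d5, ae2335b}.
Ancestors of 0d6ffe8: {0d6ffe8, 4ed505c}.
Common ancestors: {4ed505c}.
The only common ancestor is 4ed505c, so it is the merge base.

4ed505c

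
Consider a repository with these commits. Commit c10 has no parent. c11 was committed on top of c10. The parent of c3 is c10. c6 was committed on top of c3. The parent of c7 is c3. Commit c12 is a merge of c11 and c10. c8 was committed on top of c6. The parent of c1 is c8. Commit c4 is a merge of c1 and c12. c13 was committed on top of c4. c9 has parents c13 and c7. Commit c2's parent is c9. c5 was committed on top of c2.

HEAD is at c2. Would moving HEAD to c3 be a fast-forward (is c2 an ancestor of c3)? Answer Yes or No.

No

A fast-forward from c2 to c3 is possible iff c2 is an ancestor of c3.
Ancestors of c3: {c10, c3}.
c2 is not among them, so fast-forward is not possible.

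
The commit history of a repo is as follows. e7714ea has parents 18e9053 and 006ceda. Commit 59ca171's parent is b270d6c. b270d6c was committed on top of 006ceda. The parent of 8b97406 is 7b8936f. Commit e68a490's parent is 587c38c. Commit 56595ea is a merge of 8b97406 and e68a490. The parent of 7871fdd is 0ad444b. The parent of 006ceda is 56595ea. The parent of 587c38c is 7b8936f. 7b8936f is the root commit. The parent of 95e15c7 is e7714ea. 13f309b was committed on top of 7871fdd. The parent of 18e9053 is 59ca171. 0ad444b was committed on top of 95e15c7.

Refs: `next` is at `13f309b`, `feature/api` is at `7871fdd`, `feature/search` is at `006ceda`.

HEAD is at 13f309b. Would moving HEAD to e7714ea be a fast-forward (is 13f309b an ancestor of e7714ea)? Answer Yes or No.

No

A fast-forward from 13f309b to e7714ea is possible iff 13f309b is an ancestor of e7714ea.
Ancestors of e7714ea: {006ceda, 18e9053, 56595ea, 587c38c, 59ca171, 7b8936f, 8b97406, b270d6c, e68a490, e7714ea}.
13f309b is not among them, so fast-forward is not possible.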